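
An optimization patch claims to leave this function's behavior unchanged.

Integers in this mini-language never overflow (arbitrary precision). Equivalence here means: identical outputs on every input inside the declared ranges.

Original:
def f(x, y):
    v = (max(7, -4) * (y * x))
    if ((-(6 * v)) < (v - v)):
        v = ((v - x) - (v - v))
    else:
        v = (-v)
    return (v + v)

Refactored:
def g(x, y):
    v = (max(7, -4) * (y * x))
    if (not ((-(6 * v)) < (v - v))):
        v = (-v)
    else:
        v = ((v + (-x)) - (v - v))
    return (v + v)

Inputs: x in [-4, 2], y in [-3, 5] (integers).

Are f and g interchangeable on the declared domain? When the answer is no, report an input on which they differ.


This is a faithful refactor — arithmetic usage differs, and boolean connective usage differs, but the computed results match everywhere.
Tracing x=0, y=1: f: v=0, then ((-(6 * v)) < (v - v)) is false, then v=0, then returns 0 | g: v=0, then (not ((-(6 * v)) < (v - v))) is true, then v=0, then returns 0 — matching result 0.
Every one of the 63 inputs gives matching results.
verdict: equivalent


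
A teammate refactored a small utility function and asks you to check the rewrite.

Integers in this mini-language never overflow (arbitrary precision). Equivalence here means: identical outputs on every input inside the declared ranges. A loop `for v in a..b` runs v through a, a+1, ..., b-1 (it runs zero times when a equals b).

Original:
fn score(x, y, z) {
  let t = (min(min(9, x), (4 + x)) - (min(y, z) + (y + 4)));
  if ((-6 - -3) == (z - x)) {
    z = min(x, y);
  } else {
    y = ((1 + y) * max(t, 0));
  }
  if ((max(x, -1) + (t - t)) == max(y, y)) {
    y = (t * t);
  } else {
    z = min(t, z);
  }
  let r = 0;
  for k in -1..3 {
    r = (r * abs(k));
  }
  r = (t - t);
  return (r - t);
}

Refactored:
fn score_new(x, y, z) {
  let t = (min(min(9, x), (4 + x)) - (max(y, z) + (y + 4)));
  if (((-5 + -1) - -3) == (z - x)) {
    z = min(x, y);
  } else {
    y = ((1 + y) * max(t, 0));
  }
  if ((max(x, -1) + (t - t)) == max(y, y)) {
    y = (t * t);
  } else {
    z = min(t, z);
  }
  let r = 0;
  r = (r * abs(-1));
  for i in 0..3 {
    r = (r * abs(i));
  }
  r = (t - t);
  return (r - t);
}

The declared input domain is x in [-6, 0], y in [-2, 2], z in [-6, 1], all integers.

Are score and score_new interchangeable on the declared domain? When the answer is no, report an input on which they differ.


The rewrite breaks on x=-6, y=-2, z=-6, where the results are 2 and 6.
score: t = -2; ((-6 - -3) == (z - x)) -> false; y = 0; ((max(x, -1) + (t - t)) == max(y, y)) -> false; z = -6; r = 0; [k=-1]; r = 0; [k=0]; r = 0; [k=1]; r = 0; [k=2]; r = 0; r = 0; return 2
score_new: t = -6; (((-5 + -1) - -3) == (z - x)) -> false; y = 0; ((max(x, -1) + (t - t)) == max(y, y)) -> false; z = -6; r = 0; r = 0; [i=0]; r = 0; [i=1]; r = 0; [i=2]; r = 0; r = 0; return 6
verdict: not equivalent; witness: x=-6, y=-2, z=-6


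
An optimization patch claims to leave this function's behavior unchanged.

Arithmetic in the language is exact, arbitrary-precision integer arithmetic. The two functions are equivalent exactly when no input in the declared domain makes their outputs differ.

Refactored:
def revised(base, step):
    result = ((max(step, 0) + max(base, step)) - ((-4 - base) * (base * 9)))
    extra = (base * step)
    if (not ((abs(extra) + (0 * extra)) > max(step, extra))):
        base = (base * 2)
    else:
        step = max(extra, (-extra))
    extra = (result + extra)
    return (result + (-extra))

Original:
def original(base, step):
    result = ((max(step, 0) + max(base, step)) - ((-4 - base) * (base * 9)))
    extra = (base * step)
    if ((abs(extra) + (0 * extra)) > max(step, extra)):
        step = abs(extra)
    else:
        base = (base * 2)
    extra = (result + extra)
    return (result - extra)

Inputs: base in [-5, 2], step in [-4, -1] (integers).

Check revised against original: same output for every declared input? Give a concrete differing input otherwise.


Differences: min/max/abs usage differs; also arithmetic usage differs; also boolean connective usage differs — yet all 32 inputs agree.
verdict: equivalent


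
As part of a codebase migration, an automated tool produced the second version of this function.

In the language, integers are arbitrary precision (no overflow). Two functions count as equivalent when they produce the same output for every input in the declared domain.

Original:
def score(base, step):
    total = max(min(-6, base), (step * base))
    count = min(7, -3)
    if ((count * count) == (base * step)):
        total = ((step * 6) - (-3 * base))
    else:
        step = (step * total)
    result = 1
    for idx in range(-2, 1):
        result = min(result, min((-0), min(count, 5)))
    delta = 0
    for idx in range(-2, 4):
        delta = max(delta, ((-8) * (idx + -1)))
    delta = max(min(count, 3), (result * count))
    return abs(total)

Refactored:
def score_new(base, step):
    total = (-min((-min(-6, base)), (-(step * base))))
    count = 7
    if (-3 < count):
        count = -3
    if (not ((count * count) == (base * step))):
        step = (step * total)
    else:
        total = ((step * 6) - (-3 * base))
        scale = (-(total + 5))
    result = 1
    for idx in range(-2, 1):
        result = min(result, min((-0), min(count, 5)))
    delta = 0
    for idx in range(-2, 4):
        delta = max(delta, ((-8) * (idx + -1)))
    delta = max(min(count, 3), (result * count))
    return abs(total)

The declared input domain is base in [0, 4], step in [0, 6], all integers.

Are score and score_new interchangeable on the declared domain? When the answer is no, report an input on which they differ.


Behavior is preserved: although boolean connective usage differs, and constant usage differs, and branching structure differs, and statement counts differ, and arithmetic usage differs, and local variable names differ, and min/max/abs usage differs, and comparison usage differs, the outputs never diverge.
Tracing base=1, step=6: score: total = 6; count = -3; ((count * count) == (base * step)) -> false; step = 36; result = 1; [idx=-2]; result = -3; [idx=-1]; result = -3; [idx=0]; result = -3; delta = 0; [idx=-2]; delta = 24; [idx=-1]; delta = 24; [idx=0]; delta = 24; [idx=1]; delta = 24; [idx=2]; delta = 24; [idx=3]; delta = 24; delta = 9; return 6 | score_new: total = 6; count = 7; (-3 < count) -> true; count = -3; (not ((count * count) == (base * step))) -> true; step = 36; result = 1; [idx=-2]; result = -3; [idx=-1]; result = -3; [idx=0]; result = -3; delta = 0; [idx=-2]; delta = 24; [idx=-1]; delta = 24; [idx=0]; delta = 24; [idx=1]; delta = 24; [idx=2]; delta = 24; [idx=3]; delta = 24; delta = 9; return 6 — matching result 6.
Checked all 35 inputs in the declared domain: the outputs agree on every one.
verdict: equivalent


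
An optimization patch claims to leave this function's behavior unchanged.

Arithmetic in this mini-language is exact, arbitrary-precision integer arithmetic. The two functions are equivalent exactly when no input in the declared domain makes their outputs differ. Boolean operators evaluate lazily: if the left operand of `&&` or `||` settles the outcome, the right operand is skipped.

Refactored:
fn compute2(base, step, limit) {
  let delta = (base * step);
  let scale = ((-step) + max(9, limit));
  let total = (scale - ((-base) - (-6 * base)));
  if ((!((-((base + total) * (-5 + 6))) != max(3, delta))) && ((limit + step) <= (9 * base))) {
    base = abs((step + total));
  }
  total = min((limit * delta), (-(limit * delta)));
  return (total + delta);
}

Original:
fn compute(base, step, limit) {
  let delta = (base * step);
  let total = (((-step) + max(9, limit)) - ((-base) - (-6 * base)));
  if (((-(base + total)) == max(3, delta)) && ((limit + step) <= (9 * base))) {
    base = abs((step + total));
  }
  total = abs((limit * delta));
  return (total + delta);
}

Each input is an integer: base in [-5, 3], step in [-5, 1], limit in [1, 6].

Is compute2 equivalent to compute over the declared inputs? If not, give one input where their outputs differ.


Try base=-5, step=-5, limit=1.
compute: delta=25, then total=39, then (((-(base + total)) == max(3, delta)) && ((limit + step) <= (9 * base))) is false, then total=25, then returns 50
compute2: delta=25, then scale=14, then total=39, then ((!((-((base + total) * (-5 + 6))) != max(3, delta))) && ((limit + step) <= (9 * base))) is false, then total=-25, then returns 0
50 != 0, so the rewrite changes behavior.
verdict: not equivalent; witness: base=-5, step=-5, limit=1


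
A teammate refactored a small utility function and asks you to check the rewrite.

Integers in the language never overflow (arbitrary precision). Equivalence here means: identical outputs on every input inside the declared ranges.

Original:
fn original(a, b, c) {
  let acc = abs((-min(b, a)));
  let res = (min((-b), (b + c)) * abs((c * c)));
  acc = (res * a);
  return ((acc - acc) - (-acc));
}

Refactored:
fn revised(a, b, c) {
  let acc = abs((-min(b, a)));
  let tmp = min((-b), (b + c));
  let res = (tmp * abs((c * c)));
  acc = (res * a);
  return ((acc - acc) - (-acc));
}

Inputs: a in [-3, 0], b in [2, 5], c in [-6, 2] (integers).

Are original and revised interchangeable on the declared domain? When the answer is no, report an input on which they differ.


The two versions differ — the changes include statement counts differ; local variable names differ.
As a probe, take a=-3, b=2, c=-6: original runs acc = 3; res = -144; acc = 432; return 432; revised runs acc = 3; tmp = -4; res = -144; acc = 432; return 432; both end at 432.
Sweeping the whole domain (144 inputs) finds no disagreement.
verdict: equivalent


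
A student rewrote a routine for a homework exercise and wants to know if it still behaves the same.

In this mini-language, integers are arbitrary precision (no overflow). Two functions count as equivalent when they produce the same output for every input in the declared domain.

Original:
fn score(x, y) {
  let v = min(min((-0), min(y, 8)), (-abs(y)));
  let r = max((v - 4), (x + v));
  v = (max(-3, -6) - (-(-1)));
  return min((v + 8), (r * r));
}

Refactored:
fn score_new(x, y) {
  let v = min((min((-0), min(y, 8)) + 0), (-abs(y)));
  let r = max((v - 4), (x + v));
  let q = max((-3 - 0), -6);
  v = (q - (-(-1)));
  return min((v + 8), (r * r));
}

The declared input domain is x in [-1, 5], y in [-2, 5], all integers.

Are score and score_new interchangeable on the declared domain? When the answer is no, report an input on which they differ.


Behavior is preserved: although statement counts differ; and constant usage differs; and arithmetic usage differs; and local variable names differ, the outputs never diverge.
Spot check at x=5, y=2 — score: v := -2 | r := 3 | v := -4 | result 4. score_new: v := -2 | r := 3 | q := -3 | v := -4 | result 4. Both give 4.
Sweeping the whole domain (56 inputs) finds no disagreement.
verdict: equivalent


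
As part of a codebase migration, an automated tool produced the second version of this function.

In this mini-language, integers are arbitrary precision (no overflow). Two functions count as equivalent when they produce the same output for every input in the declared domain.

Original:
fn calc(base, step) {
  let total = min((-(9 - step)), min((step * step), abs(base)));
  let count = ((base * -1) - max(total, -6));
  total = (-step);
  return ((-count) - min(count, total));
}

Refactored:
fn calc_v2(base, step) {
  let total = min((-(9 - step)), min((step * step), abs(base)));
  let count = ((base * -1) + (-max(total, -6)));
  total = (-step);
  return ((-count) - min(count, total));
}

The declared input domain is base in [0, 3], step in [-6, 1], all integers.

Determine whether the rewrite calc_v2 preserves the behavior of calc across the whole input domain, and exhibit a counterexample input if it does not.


This is a faithful refactor — arithmetic usage differs, but the computed results match everywhere.
As a probe, take base=0, step=1: calc runs total = -8; count = 6; total = -1; return -5; calc_v2 runs total = -8; count = 6; total = -1; return -5; both end at -5.
Across all 32 domain points the two functions coincide.
verdict: equivalent


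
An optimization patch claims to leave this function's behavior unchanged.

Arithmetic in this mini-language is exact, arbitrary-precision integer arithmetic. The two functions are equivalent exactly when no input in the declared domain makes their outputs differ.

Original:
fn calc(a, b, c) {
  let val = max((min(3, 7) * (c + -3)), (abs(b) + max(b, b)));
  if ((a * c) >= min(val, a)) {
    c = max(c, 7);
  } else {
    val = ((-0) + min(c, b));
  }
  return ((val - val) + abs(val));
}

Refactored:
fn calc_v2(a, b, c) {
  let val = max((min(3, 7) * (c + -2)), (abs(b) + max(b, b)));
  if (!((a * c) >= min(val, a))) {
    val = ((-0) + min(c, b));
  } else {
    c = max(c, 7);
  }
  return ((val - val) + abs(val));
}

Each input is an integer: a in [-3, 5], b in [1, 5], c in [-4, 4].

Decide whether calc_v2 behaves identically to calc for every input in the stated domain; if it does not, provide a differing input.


Input a=0, b=1, c=3: 2 from calc versus 3 from calc_v2.
verdict: not equivalent; witness: a=0, b=1, c=3


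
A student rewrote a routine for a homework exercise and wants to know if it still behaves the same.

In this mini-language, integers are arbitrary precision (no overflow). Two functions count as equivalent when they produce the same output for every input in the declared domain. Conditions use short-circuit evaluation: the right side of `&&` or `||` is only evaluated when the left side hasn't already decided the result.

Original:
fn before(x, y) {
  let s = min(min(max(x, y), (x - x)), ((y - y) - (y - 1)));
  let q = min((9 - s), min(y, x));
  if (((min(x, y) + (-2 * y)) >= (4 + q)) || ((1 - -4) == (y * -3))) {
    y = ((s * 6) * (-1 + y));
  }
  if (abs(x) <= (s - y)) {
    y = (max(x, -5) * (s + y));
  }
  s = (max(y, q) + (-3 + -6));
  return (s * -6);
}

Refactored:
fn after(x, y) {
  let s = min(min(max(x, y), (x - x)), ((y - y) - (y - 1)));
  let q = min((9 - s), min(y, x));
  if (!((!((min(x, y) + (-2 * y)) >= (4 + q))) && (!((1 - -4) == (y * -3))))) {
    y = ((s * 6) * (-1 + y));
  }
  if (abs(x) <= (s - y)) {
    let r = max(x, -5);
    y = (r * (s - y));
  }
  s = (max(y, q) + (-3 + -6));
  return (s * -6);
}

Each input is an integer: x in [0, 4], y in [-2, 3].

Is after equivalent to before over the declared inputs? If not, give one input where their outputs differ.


There is a counterexample at x=1, y=-1: 60 on one side, 48 on the other.
before: s becomes 0; next q becomes -1; next (((min(x, y) + (-2 * y)) >= (4 + q)) || ((1 - -4) == (y * -3))) evaluates to false; next (abs(x) <= (s - y)) evaluates to true; next y becomes -1; next s becomes -10; next final value 60
after: s becomes 0; next q becomes -1; next (!((!((min(x, y) + (-2 * y)) >= (4 + q))) && (!((1 - -4) == (y * -3))))) evaluates to false; next (abs(x) <= (s - y)) evaluates to true; next r becomes 1; next y becomes 1; next s becomes -8; next final value 48
verdict: not equivalent; witness: x=1, y=-1


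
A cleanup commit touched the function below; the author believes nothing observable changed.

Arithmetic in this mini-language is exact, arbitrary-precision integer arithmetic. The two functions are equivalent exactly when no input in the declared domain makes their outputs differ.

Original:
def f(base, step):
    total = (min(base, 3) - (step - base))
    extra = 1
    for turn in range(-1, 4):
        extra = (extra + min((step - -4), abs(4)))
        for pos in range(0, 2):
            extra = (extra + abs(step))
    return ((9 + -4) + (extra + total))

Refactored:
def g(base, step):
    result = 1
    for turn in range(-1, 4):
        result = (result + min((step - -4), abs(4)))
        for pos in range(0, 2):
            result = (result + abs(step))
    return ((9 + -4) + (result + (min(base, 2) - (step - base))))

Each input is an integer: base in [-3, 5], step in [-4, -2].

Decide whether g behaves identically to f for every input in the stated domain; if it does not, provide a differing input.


On input base=3, step=-4, f returns 56 while g returns 55.
verdict: not equivalent; witness: base=3, step=-4


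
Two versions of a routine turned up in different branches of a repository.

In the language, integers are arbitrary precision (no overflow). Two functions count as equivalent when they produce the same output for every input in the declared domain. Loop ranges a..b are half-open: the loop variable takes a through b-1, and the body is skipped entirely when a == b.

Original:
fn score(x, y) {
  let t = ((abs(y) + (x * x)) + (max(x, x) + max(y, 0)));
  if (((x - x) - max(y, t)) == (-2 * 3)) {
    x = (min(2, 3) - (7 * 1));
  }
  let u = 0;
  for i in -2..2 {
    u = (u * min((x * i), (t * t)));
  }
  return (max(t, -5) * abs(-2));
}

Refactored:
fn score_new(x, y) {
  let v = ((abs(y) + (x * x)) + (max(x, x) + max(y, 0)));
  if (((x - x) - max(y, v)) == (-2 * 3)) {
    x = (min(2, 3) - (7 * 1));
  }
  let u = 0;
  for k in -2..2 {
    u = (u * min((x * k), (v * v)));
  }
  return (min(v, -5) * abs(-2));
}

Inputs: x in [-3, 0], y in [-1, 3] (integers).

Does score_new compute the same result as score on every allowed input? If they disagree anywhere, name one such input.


Try x=-3, y=-1.
score: t = 7; (((x - x) - max(y, t)) == (-2 * 3)) -> false; u = 0; [i=-2]; u = 0; [i=-1]; u = 0; [i=0]; u = 0; [i=1]; u = 0; return 14
score_new: v = 7; (((x - x) - max(y, v)) == (-2 * 3)) -> false; u = 0; [k=-2]; u = 0; [k=-1]; u = 0; [k=0]; u = 0; [k=1]; u = 0; return -10
14 and -10 differ, so these are not the same function on this domain.
verdict: not equivalent; witness: x=-3, y=-1


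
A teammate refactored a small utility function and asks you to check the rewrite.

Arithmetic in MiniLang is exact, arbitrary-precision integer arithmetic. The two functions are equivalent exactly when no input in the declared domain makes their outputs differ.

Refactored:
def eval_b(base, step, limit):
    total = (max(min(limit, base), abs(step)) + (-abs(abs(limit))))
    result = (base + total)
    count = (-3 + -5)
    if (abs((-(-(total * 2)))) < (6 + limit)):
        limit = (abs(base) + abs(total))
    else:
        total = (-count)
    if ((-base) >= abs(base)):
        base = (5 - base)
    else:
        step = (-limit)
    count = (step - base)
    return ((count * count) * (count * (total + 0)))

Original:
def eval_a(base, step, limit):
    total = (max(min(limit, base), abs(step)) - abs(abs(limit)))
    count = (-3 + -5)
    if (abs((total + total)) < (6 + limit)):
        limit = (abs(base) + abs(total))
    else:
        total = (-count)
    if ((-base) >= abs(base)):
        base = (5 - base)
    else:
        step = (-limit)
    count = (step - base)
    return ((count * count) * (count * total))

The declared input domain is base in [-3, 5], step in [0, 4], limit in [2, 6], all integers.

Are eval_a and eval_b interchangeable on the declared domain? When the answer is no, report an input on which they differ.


Among the additions is an assignment to `result` whose value nothing reads, and its value is discarded; all 225 inputs agree.
verdict: equivalent


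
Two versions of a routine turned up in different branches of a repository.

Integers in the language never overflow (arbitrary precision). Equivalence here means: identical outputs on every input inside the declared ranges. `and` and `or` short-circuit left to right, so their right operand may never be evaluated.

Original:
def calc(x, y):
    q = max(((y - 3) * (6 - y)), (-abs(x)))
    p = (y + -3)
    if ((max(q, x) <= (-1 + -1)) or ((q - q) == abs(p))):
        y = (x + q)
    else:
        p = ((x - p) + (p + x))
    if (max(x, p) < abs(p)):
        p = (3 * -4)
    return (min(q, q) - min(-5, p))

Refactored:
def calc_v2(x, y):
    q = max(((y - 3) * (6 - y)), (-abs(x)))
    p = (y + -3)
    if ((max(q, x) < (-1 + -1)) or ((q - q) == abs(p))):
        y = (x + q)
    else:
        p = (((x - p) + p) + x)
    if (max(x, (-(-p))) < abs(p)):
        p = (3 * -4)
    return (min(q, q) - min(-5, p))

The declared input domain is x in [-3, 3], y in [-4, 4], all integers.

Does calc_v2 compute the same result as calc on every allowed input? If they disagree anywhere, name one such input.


Equivalent. The suspicious edit (`(max(q, x) <= (-1 + -1))` became `(max(q, x) < (-1 + -1))`) never changes the result for any input inside the declared domain.
Sweeping the whole domain (63 inputs) finds no disagreement.
Tracing x=1, y=-1: calc: q := -1 | p := -4 | ((max(q, x) <= (-1 + -1)) or ((q - q) == abs(p))): false | p := 2 | (max(x, p) < abs(p)): false | result 4 | calc_v2: q := -1 | p := -4 | ((max(q, x) < (-1 + -1)) or ((q - q) == abs(p))): false | p := 2 | (max(x, (-(-p))) < abs(p)): false | result 4 — matching result 4.
verdict: equivalent


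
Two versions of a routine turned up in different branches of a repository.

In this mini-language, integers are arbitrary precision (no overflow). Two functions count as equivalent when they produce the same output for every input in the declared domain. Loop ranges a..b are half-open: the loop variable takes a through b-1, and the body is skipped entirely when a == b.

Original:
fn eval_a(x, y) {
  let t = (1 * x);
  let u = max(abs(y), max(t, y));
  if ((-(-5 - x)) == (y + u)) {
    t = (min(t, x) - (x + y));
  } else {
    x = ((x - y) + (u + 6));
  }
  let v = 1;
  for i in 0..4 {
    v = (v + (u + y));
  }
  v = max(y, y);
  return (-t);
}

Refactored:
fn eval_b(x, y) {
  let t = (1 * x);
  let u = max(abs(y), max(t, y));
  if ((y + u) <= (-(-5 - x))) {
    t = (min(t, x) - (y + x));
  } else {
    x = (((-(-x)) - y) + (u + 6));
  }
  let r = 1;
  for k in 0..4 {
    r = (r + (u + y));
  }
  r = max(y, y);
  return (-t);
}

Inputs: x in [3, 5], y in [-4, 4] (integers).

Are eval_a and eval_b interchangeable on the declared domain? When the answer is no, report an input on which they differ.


There is a counterexample at x=3, y=-4: -3 on one side, -4 on the other.
eval_a: t := 3 | u := 4 | ((-(-5 - x)) == (y + u)): false | x := 17 | v := 1 | iter i=0: | v := 1 | iter i=1: | v := 1 | iter i=2: | v := 1 | iter i=3: | v := 1 | v := -4 | result -3
eval_b: t := 3 | u := 4 | ((y + u) <= (-(-5 - x))): true | t := 4 | r := 1 | iter k=0: | r := 1 | iter k=1: | r := 1 | iter k=2: | r := 1 | iter k=3: | r := 1 | r := -4 | result -4
verdict: not equivalent; witness: x=3, y=-4


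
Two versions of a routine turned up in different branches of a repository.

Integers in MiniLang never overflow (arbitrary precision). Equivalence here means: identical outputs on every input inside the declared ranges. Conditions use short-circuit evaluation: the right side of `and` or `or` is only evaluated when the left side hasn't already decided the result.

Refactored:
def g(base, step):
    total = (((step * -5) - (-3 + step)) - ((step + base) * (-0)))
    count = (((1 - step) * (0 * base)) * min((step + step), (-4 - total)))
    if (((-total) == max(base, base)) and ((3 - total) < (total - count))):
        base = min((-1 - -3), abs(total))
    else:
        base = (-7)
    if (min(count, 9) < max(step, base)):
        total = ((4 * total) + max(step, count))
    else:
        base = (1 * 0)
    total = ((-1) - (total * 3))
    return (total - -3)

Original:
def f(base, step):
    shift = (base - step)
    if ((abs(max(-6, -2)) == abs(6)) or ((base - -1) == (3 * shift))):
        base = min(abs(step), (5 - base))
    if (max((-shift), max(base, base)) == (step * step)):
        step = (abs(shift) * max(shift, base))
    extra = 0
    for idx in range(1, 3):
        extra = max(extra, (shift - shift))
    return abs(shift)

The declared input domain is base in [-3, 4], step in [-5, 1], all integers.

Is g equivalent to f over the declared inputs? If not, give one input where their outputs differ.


Try base=-3, step=-5.
f: shift becomes 2; next ((abs(max(-6, -2)) == abs(6)) or ((base - -1) == (3 * shift))) evaluates to false; next (max((-shift), max(base, base)) == (step * step)) evaluates to false; next extra becomes 0; next at idx=1:; next extra becomes 0; next at idx=2:; next extra becomes 0; next final value 2
g: total becomes 33; next count becomes 0; next (((-total) == max(base, base)) and ((3 - total) < (total - count))) evaluates to false; next base becomes -7; next (min(count, 9) < max(step, base)) evaluates to false; next base becomes 0; next total becomes -100; next final value -97
2 != -97, so the rewrite changes behavior.
verdict: not equivalent; witness: base=-3, step=-5


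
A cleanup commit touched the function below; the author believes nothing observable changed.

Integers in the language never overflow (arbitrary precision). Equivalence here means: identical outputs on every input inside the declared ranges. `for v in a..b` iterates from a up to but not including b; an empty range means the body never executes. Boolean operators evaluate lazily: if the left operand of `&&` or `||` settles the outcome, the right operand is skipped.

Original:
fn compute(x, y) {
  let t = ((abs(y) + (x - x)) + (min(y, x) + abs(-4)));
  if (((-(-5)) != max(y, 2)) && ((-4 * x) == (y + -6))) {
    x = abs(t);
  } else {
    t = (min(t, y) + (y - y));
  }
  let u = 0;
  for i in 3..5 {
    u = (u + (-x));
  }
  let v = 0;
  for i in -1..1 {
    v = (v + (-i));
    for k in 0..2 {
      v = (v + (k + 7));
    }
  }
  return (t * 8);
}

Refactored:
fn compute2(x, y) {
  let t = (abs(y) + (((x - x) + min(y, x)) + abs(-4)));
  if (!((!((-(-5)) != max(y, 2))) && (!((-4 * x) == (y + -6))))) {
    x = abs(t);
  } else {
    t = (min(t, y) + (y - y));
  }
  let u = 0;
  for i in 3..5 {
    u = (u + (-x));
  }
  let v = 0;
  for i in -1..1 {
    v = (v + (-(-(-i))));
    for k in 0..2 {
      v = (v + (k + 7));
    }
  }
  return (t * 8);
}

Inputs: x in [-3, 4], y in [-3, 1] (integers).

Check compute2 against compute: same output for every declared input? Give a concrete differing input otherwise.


There is a counterexample at x=-3, y=-3: -24 on one side, 32 on the other.
compute: t = 4; (((-(-5)) != max(y, 2)) && ((-4 * x) == (y + -6))) -> false; t = -3; u = 0; [i=3]; u = 3; [i=4]; u = 6; v = 0; [i=-1]; v = 1; [k=0]; v = 8; [k=1]; v = 16; [i=0]; v = 16; [k=0]; v = 23; [k=1]; v = 31; return -24
compute2: t = 4; (!((!((-(-5)) != max(y, 2))) && (!((-4 * x) == (y + -6))))) -> true; x = 4; u = 0; [i=3]; u = -4; [i=4]; u = -8; v = 0; [i=-1]; v = 1; [k=0]; v = 8; [k=1]; v = 16; [i=0]; v = 16; [k=0]; v = 23; [k=1]; v = 31; return 32
verdict: not equivalent; witness: x=-3, y=-3


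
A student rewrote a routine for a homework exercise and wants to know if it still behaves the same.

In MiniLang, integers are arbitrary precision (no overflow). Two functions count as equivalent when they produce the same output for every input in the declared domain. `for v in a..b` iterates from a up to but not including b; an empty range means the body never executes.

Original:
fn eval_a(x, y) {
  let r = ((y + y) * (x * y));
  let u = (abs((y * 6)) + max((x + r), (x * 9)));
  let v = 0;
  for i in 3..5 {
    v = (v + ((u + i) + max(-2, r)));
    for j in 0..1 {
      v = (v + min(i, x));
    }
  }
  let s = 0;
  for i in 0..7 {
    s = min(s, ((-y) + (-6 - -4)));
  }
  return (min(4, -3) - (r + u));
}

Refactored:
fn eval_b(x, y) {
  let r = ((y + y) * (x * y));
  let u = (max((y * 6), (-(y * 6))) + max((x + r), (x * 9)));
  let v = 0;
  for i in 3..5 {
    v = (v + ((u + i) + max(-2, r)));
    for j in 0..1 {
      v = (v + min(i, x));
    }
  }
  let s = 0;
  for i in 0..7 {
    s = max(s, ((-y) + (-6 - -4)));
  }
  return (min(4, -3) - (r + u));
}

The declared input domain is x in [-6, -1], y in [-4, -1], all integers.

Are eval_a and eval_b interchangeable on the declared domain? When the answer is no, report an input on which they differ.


Equivalent. Although `min(s, ((-y) + (-6 - -4)))` became `max(s, ((-y) + (-6 - -4)))`, no input in the stated domain can expose it.
Across all 24 domain points the two functions coincide.
Spot check at x=-1, y=-1 — eval_a: r=-2, then u=3, then v=0, then (i=3), then v=4, then (j=0), then v=3, then (i=4), then v=8, then (j=0), then v=7, then s=0, then (i=0), then s=-1, then (i=1), then s=-1, then (i=2), then s=-1, then (i=3), then s=-1, then (i=4), then s=-1, then (i=5), then s=-1, then (i=6), then s=-1, then returns -4. eval_b: r=-2, then u=3, then v=0, then (i=3), then v=4, then (j=0), then v=3, then (i=4), then v=8, then (j=0), then v=7, then s=0, then (i=0), then s=0, then (i=1), then s=0, then (i=2), then s=0, then (i=3), then s=0, then (i=4), then s=0, then (i=5), then s=0, then (i=6), then s=0, then returns -4. Both give -4.
verdict: equivalent


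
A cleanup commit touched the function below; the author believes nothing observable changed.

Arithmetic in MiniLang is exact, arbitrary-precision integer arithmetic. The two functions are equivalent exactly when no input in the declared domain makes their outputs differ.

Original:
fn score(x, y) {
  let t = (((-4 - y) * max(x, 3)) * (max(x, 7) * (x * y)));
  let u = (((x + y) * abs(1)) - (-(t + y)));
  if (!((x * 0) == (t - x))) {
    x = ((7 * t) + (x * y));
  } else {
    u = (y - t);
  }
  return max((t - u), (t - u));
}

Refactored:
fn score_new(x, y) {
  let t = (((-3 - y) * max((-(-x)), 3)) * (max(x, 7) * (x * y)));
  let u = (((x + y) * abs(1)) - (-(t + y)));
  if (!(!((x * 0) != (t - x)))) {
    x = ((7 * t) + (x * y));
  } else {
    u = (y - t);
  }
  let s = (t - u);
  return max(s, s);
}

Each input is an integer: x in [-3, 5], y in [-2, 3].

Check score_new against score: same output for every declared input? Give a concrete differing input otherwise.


Equivalent. The one real change (`-4` became `-3`) has no effect anywhere in the declared ranges.
Across all 54 domain points the two functions coincide.
One worked example (x=3, y=-2) — score: t = 252; u = 251; (!((x * 0) == (t - x))) -> true; x = 1758; return 1; score_new: t = 126; u = 125; (!(!((x * 0) != (t - x)))) -> true; x = 876; s = 1; return 1; agreement on 1.
verdict: equivalent


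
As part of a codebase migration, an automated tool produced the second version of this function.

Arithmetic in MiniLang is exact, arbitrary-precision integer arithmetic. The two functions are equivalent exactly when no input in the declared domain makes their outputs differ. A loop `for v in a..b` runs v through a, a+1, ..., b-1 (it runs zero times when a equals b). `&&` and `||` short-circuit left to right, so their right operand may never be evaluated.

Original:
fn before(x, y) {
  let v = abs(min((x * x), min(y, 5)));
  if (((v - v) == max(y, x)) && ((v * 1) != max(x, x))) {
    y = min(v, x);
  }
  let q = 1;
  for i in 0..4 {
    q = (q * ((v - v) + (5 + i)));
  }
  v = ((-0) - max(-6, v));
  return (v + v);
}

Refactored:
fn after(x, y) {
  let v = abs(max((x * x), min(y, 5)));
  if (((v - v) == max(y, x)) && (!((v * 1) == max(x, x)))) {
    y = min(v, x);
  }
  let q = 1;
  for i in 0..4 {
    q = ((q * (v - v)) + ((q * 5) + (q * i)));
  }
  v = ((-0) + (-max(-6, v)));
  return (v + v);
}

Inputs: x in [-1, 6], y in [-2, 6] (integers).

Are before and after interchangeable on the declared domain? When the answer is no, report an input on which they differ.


Evaluate both at x=-1, y=-2.
before: v = 2; (((v - v) == max(y, x)) && ((v * 1) != max(x, x))) -> false; q = 1; [i=0]; q = 5; [i=1]; q = 30; [i=2]; q = 210; [i=3]; q = 1680; v = -2; return -4
after: v = 1; (((v - v) == max(y, x)) && (!((v * 1) == max(x, x)))) -> false; q = 1; [i=0]; q = 5; [i=1]; q = 30; [i=2]; q = 210; [i=3]; q = 1680; v = -1; return -2
-4 and -2 differ, so these are not the same function on this domain.
verdict: not equivalent; witness: x=-1, y=-2


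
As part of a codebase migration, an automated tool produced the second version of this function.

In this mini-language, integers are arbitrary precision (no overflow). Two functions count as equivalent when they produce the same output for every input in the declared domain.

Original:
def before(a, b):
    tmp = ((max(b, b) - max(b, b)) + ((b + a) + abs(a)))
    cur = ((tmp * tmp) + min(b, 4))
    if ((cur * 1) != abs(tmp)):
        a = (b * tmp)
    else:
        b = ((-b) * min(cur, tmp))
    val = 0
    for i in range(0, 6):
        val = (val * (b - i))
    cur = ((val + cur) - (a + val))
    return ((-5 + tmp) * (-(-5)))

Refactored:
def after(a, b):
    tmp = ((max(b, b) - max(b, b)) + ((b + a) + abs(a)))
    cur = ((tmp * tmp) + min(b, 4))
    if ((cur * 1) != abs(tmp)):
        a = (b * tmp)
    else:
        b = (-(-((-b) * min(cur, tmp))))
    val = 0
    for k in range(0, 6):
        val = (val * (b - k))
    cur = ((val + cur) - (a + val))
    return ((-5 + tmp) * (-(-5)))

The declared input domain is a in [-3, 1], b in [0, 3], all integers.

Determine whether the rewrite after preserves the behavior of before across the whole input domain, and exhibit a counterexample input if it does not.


Behavior is preserved: although local variable names differ, the outputs never diverge.
Spot check at a=1, b=2 — before: tmp becomes 4; next cur becomes 18; next ((cur * 1) != abs(tmp)) evaluates to true; next a becomes 8; next val becomes 0; next at i=0:; next val becomes 0; next at i=1:; next val becomes 0; next at i=2:; next val becomes 0; next at i=3:; next val becomes 0; next at i=4:; next val becomes 0; next at i=5:; next val becomes 0; next cur becomes 10; next final value -5. after: tmp becomes 4; next cur becomes 18; next ((cur * 1) != abs(tmp)) evaluates to true; next a becomes 8; next val becomes 0; next at k=0:; next val becomes 0; next at k=1:; next val becomes 0; next at k=2:; next val becomes 0; next at k=3:; next val becomes 0; next at k=4:; next val becomes 0; next at k=5:; next val becomes 0; next cur becomes 10; next final value -5. Both give -5.
Every one of the 20 inputs gives matching results.
verdict: equivalent


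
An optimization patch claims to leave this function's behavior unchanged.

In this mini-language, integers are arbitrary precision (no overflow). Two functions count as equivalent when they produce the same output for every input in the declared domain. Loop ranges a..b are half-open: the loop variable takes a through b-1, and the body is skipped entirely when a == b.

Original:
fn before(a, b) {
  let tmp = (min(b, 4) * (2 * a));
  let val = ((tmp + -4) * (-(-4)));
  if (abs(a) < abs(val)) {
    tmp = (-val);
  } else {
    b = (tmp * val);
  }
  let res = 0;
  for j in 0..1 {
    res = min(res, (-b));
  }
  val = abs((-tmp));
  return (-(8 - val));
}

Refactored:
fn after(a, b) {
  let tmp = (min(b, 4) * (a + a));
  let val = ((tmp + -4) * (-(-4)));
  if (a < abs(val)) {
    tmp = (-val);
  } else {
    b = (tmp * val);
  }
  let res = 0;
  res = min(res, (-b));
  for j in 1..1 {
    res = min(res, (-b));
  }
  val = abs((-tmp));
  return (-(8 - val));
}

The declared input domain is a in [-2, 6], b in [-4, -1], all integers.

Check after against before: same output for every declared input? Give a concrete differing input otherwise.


These are not equivalent — on a=-2, b=-1 the outputs split (-4 vs -8).
before: tmp := 4 | val := 0 | (abs(a) < abs(val)): false | b := 0 | res := 0 | iter j=0: | res := 0 | val := 4 | result -4
after: tmp := 4 | val := 0 | (a < abs(val)): true | tmp := 0 | res := 0 | res := 0 | loop over j: empty range | val := 0 | result -8
verdict: not equivalent; witness: a=-2, b=-1


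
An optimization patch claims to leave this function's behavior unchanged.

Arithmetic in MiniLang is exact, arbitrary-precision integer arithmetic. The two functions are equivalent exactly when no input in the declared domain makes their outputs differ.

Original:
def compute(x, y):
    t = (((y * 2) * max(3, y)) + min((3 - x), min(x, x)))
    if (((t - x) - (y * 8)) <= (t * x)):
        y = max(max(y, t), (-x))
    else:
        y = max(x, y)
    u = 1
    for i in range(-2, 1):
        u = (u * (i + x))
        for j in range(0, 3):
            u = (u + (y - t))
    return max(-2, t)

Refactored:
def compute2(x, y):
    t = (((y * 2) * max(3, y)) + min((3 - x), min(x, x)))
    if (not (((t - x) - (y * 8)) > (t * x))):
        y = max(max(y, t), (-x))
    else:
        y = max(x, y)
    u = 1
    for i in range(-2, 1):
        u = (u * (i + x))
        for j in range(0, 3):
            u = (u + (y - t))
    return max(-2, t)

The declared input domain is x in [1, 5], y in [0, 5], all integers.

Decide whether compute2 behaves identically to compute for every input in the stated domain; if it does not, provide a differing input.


Reading the diff, among the changes: boolean connective usage differs, comparison usage differs.
Tracing x=3, y=5: compute: t := 50 | (((t - x) - (y * 8)) <= (t * x)): true | y := 50 | u := 1 | iter i=-2: | u := 1 | iter j=0: | u := 1 | iter j=1: | u := 1 | iter j=2: | u := 1 | iter i=-1: | u := 2 | iter j=0: | u := 2 | iter j=1: | u := 2 | iter j=2: | u := 2 | iter i=0: | u := 6 | iter j=0: | u := 6 | iter j=1: | u := 6 | iter j=2: | u := 6 | result 50 | compute2: t := 50 | (not (((t - x) - (y * 8)) > (t * x))): true | y := 50 | u := 1 | iter i=-2: | u := 1 | iter j=0: | u := 1 | iter j=1: | u := 1 | iter j=2: | u := 1 | iter i=-1: | u := 2 | iter j=0: | u := 2 | iter j=1: | u := 2 | iter j=2: | u := 2 | iter i=0: | u := 6 | iter j=0: | u := 6 | iter j=1: | u := 6 | iter j=2: | u := 6 | result 50 — matching result 50.
Checked all 30 inputs in the declared domain: the outputs agree on every one.
verdict: equivalent


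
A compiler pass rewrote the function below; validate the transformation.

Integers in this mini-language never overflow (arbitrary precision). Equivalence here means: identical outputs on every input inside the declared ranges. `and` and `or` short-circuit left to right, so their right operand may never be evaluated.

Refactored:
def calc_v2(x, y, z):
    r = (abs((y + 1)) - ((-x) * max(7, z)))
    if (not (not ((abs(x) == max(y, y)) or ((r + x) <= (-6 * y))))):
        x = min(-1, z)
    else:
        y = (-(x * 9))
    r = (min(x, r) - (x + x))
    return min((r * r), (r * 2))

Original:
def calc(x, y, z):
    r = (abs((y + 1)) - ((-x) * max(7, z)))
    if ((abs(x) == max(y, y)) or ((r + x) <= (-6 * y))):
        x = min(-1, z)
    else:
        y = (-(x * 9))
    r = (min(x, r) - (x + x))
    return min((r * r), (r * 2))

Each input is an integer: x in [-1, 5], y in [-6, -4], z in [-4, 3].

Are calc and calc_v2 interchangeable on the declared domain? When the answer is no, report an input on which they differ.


The two are interchangeable: boolean connective usage differs, and every declared input agrees.
One worked example (x=2, y=-6, z=-3) — calc: r=19, then ((abs(x) == max(y, y)) or ((r + x) <= (-6 * y))) is true, then x=-3, then r=3, then returns 6; calc_v2: r=19, then (not (not ((abs(x) == max(y, y)) or ((r + x) <= (-6 * y))))) is true, then x=-3, then r=3, then returns 6; agreement on 6.
Checked all 168 inputs in the declared domain: the outputs agree on every one.
verdict: equivalent


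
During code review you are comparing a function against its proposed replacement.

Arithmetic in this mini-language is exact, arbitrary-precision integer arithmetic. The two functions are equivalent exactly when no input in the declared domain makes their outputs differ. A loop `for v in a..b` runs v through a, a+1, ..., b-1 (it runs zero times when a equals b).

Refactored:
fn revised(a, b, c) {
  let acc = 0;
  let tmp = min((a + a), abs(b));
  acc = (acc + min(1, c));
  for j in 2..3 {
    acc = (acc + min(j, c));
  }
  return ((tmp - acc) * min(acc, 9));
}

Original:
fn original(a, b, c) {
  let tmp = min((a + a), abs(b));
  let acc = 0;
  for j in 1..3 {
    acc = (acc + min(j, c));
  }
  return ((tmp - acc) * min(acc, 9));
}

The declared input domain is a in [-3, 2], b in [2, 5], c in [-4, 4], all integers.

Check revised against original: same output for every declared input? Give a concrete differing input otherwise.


Changes here: arithmetic usage differs, statement counts differ, min/max/abs usage differs, constant usage differs, loop structure differs; the full 216-point sweep finds no disagreement.
verdict: equivalent


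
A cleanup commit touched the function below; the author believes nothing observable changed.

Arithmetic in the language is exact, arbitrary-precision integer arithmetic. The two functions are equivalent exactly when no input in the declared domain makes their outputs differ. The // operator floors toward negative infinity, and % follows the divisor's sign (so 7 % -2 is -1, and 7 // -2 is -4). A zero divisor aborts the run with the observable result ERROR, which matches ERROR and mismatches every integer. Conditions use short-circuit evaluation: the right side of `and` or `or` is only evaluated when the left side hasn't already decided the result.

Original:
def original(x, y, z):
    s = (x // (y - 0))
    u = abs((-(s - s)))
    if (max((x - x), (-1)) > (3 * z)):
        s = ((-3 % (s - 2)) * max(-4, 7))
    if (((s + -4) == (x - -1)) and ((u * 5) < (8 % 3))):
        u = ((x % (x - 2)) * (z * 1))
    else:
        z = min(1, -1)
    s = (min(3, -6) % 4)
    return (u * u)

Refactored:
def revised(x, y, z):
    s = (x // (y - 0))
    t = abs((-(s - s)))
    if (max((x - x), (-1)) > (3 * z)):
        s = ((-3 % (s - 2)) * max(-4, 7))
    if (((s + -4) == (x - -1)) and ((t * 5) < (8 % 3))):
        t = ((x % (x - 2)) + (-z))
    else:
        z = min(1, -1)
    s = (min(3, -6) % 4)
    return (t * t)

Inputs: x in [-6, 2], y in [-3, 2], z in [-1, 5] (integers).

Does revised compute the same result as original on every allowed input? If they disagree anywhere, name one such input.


Consider the input x=-5, y=-3, z=-1.
original: s := 1 | u := 0 | (max((x - x), (-1)) > (3 * z)): true | s := 0 | (((s + -4) == (x - -1)) and ((u * 5) < (8 % 3))): true | u := 5 | s := 2 | result 25
revised: s := 1 | t := 0 | (max((x - x), (-1)) > (3 * z)): true | s := 0 | (((s + -4) == (x - -1)) and ((t * 5) < (8 % 3))): true | t := -4 | s := 2 | result 16
25 against 16: the behavior changed.
verdict: not equivalent; witness: x=-5, y=-3, z=-1
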